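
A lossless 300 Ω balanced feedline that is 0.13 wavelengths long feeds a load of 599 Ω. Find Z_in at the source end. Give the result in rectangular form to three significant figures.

Z_in ≈ 232 − j173 Ω

βl = 2π × 0.13 = 46.8°
tan(βl) = tan(46.8°) = 1.06
Z_in = Z_0·(Z_L + jZ_0·tanβl)/(Z_0 + jZ_L·tanβl)
     = 300·(599 + j319)/(300 + j638)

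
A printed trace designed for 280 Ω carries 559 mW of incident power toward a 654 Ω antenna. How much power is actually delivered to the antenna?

Γ = (654 − 280)/(654 + 280) = 0.4
|Γ|² = 0.16
P_refl = |Γ|²·P_inc = 89.6 mW, P_del = (1 − |Γ|²)·P_inc = 469 mW

P_delivered ≈ 469 mW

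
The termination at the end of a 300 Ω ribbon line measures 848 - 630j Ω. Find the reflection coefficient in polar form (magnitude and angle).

Γ = (Z_L − Z_0)/(Z_L + Z_0) = (548 − j630)/(1148 − j630)
|Γ| = 835/1310 = 0.638

Γ ≈ 0.638 ∠ -20.2°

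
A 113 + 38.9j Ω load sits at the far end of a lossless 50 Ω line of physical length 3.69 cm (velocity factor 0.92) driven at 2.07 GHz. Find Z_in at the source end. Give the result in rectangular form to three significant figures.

Z_in ≈ 19.4 + j0.367 Ω

λ = v/f = 0.92·c / 2.07 GHz = 0.133 m
βl = 2π·l/λ = 2π × 0.277 = 99.6°
tan(βl) = tan(99.6°) = -5.89
Z_in = Z_0·(Z_L + jZ_0·tanβl)/(Z_0 + jZ_L·tanβl)
     = 50·(113 − j256)/(279 − j666)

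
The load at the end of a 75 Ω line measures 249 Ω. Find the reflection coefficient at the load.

Γ = (Z_L − Z_0)/(Z_L + Z_0) = (249 − 75)/(249 + 75) = 174/324

Γ = 0.537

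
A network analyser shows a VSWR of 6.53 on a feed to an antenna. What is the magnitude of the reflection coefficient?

|Γ| ≈ 0.734

|Γ| = (S − 1)/(S + 1) = (6.53 − 1)/(6.53 + 1) = 5.53/7.53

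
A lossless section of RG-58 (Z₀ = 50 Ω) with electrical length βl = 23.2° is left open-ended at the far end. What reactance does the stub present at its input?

X_in ≈ -117 Ω (capacitive)

tan(βl) = 0.429
For an open-ended stub, Z_in = −jZ_0·cot(βl) = −jZ_0/tan(βl)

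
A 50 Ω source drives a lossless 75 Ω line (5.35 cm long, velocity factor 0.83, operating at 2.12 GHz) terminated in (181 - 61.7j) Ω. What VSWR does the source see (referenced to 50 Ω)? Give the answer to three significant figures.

VSWR ≈ 4.08

λ = v/f = 0.83·c / 2.12 GHz = 0.117 m
βl = 2π·l/λ = 2π × 0.456 = 164°
tan(βl) = -0.287
Z_in = Z_0·(Z_L + jZ_0·tanβl)/(Z_0 + jZ_L·tanβl) = 184 + j58.1 Ω
Γ_s = (Z_in − Z_s)/(Z_in + Z_s) = (134 + j58.1)/(234 + j58.1), |Γ_s| = 0.606
VSWR = (1 + |Γ_s|)/(1 − |Γ_s|)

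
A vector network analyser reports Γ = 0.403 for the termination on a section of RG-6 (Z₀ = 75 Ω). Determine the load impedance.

Z_L = Z_0·(1 + Γ)/(1 − Γ) = 75·(1.4)/(0.597)

Z_L ≈ 176 Ω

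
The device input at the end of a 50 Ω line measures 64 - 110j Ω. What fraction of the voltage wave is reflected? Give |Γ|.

|Γ| ≈ 0.7

Γ = (Z_L − Z_0)/(Z_L + Z_0) = (14 − j110)/(114 − j110)
|Γ| = 111/158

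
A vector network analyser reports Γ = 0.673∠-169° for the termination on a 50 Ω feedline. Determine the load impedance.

Z_L ≈ 9.86 − j4.63 Ω

Z_L = Z_0·(1 + Γ)/(1 − Γ) = 50·(0.339 − j0.128)/(1.66 + j0.128)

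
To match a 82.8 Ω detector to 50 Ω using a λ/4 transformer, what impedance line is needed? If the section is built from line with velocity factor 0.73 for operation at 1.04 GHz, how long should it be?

Z_qwt = √(Z_0·R_L) = √(50 × 82.8) = √4140
λ = 0.73·c/f = 0.211 m, so l = λ/4 = 0.0526 m

Z_qwt ≈ 64.3 Ω; length ≈ 5.26 cm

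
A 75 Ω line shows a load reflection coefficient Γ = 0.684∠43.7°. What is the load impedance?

Z_L ≈ 83.3 + j148 Ω

Z_L = Z_0·(1 + Γ)/(1 − Γ) = 75·(1.49 + j0.473)/(0.505 − j0.473)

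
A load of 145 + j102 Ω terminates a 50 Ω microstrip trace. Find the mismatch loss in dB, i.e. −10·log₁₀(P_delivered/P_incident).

mismatch loss ≈ 2.23 dB

Γ = (95 + j102)/(195 + j102), |Γ| = 0.633
|Γ|² = 0.401, so P_del/P_inc = 1 − |Γ|² = 0.599
ML = −10·log₁₀(1 − |Γ|²)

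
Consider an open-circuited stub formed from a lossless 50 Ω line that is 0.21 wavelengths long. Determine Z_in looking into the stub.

βl = 2π × 0.21 = 75.6°
tan(βl) = 3.89
For an open-circuited stub, Z_in = −jZ_0·cot(βl) = −jZ_0/tan(βl)

Z_in ≈ −j12.8 Ω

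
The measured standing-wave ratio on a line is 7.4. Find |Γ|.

|Γ| ≈ 0.762

|Γ| = (S − 1)/(S + 1) = (7.4 − 1)/(7.4 + 1) = 6.4/8.4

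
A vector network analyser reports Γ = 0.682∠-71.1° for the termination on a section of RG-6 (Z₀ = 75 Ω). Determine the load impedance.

Z_L ≈ 39.2 − j94.6 Ω

Z_L = Z_0·(1 + Γ)/(1 − Γ) = 75·(1.22 − j0.645)/(0.779 + j0.645)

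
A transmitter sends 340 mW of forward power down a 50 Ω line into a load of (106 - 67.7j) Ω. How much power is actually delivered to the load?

|Γ| = |(56 − j67.7)/(156 − j67.7)| = 0.517
|Γ|² = 0.267
P_refl = |Γ|²·P_inc = 90.8 mW, P_del = (1 − |Γ|²)·P_inc = 249 mW

P_delivered ≈ 249 mW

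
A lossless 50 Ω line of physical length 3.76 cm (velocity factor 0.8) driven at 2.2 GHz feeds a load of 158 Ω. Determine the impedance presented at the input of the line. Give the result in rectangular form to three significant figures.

Z_in ≈ 22.1 + j29.1 Ω

λ = v/f = 0.8·c / 2.2 GHz = 0.109 m
βl = 2π·l/λ = 2π × 0.345 = 124°
tan(βl) = tan(124°) = -1.48
Z_in = Z_0·(Z_L + jZ_0·tanβl)/(Z_0 + jZ_L·tanβl)
     = 50·(158 − j73.9)/(50 − j234)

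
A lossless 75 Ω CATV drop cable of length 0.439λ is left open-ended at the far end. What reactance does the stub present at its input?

X_in ≈ 186 Ω (inductive)

βl = 2π × 0.439 = 158°
tan(βl) = -0.403
For an open-ended stub, Z_in = −jZ_0·cot(βl) = −jZ_0/tan(βl)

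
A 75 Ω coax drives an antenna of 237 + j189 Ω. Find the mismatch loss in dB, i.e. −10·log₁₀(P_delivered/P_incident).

mismatch loss ≈ 2.72 dB

Γ = (162 + j189)/(312 + j189), |Γ| = 0.682
|Γ|² = 0.466, so P_del/P_inc = 1 − |Γ|² = 0.534
ML = −10·log₁₀(1 − |Γ|²)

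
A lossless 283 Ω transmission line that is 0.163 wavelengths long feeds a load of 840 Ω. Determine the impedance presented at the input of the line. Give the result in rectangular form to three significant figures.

Z_in ≈ 125 − j146 Ω

βl = 2π × 0.163 = 58.7°
tan(βl) = tan(58.7°) = 1.64
Z_in = Z_0·(Z_L + jZ_0·tanβl)/(Z_0 + jZ_L·tanβl)
     = 283·(840 + j465)/(283 + j1380)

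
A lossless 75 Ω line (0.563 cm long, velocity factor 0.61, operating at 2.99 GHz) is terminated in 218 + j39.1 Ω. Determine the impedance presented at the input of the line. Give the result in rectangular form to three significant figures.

Z_in ≈ 77.1 − j88.1 Ω

λ = v/f = 0.61·c / 2.99 GHz = 0.0612 m
βl = 2π·l/λ = 2π × 0.092 = 33.1°
tan(βl) = tan(33.1°) = 0.652
Z_in = Z_0·(Z_L + jZ_0·tanβl)/(Z_0 + jZ_L·tanβl)
     = 75·(218 + j88)/(49.5 + j142)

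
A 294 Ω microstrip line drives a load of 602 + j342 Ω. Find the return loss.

Γ = (308 + j342)/(896 + j342), |Γ| = 0.48
RL = −20·log₁₀|Γ| = −20·log₁₀(0.48)

RL ≈ 6.38 dB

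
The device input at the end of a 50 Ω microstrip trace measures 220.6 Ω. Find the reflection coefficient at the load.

Γ = 0.63

Γ = (Z_L − Z_0)/(Z_L + Z_0) = (220.6 − 50)/(220.6 + 50) = 170.6/270.6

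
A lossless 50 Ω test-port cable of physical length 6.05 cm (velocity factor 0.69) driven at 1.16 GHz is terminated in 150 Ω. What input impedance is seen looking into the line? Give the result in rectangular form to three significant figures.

λ = v/f = 0.69·c / 1.16 GHz = 0.178 m
βl = 2π·l/λ = 2π × 0.339 = 122°
tan(βl) = tan(122°) = -1.6
Z_in = Z_0·(Z_L + jZ_0·tanβl)/(Z_0 + jZ_L·tanβl)
     = 50·(150 − j79.9)/(50 − j240)

Z_in ≈ 22.2 + j26.7 Ω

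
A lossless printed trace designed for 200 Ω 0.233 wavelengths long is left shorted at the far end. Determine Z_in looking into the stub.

βl = 2π × 0.233 = 83.9°
tan(βl) = 9.33
For a shorted stub, Z_in = jZ_0·tan(βl)

Z_in ≈ +j1870 Ω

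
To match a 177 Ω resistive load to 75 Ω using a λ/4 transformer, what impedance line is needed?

Z_qwt ≈ 115 Ω

Z_qwt = √(Z_0·R_L) = √(75 × 177) = √13280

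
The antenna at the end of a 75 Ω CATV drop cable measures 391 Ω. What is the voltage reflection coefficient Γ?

Γ = (Z_L − Z_0)/(Z_L + Z_0) = (391 − 75)/(391 + 75) = 316/466

Γ = 0.678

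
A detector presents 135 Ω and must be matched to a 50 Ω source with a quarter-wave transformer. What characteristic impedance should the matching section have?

Z_qwt ≈ 82.2 Ω

Z_qwt = √(Z_0·R_L) = √(50 × 135) = √6750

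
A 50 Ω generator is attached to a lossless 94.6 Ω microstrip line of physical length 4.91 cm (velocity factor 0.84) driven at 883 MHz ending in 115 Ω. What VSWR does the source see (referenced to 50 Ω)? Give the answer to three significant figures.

λ = v/f = 0.84·c / 883 MHz = 0.285 m
βl = 2π·l/λ = 2π × 0.172 = 61.9°
tan(βl) = 1.88
Z_in = Z_0·(Z_L + jZ_0·tanβl)/(Z_0 + jZ_L·tanβl) = 83.8 − j13.7 Ω
Γ_s = (Z_in − Z_s)/(Z_in + Z_s) = (33.8 − j13.7)/(134 − j13.7), |Γ_s| = 0.271
VSWR = (1 + |Γ_s|)/(1 − |Γ_s|)

VSWR ≈ 1.74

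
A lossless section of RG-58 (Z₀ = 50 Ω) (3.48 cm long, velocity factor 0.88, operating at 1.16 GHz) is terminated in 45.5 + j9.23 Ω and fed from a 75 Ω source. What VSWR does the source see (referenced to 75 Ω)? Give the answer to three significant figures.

λ = v/f = 0.88·c / 1.16 GHz = 0.228 m
βl = 2π·l/λ = 2π × 0.153 = 55°
tan(βl) = 1.43
Z_in = Z_0·(Z_L + jZ_0·tanβl)/(Z_0 + jZ_L·tanβl) = 62 + j0.0881 Ω
Γ_s = (Z_in − Z_s)/(Z_in + Z_s) = (-13 + j0.0881)/(137 + j0.0881), |Γ_s| = 0.095
VSWR = (1 + |Γ_s|)/(1 − |Γ_s|)

VSWR ≈ 1.21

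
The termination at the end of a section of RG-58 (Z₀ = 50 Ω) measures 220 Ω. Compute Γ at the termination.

Γ = (Z_L − Z_0)/(Z_L + Z_0) = (220 − 50)/(220 + 50) = 170/270

Γ = 0.63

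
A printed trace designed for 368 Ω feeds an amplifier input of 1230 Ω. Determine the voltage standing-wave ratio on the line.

Γ = (1230 − 368)/(1230 + 368) = 0.539
VSWR = (1 + 0.539)/(1 − 0.539)

VSWR ≈ 3.34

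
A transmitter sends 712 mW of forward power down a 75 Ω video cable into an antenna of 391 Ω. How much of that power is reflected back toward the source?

Γ = (391 − 75)/(391 + 75) = 0.678
|Γ|² = 0.46
P_refl = |Γ|²·P_inc = 327 mW, P_del = (1 − |Γ|²)·P_inc = 385 mW

P_reflected ≈ 327 mW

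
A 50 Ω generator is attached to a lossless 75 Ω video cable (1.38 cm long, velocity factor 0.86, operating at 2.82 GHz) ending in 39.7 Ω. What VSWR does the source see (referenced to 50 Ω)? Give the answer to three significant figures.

λ = v/f = 0.86·c / 2.82 GHz = 0.0915 m
βl = 2π·l/λ = 2π × 0.151 = 54.3°
tan(βl) = 1.39
Z_in = Z_0·(Z_L + jZ_0·tanβl)/(Z_0 + jZ_L·tanβl) = 75.6 + j48.7 Ω
Γ_s = (Z_in − Z_s)/(Z_in + Z_s) = (25.6 + j48.7)/(126 + j48.7), |Γ_s| = 0.408
VSWR = (1 + |Γ_s|)/(1 − |Γ_s|)

VSWR ≈ 2.38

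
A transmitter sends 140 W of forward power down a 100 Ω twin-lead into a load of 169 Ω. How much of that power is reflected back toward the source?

Γ = (169 − 100)/(169 + 100) = 0.257
|Γ|² = 0.0658
P_refl = |Γ|²·P_inc = 9.21 W, P_del = (1 − |Γ|²)·P_inc = 131 W

P_reflected ≈ 9.21 W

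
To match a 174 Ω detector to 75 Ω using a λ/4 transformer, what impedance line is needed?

Z_qwt ≈ 114 Ω

Z_qwt = √(Z_0·R_L) = √(75 × 174) = √13050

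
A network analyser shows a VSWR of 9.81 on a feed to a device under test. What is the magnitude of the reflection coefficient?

|Γ| = (S − 1)/(S + 1) = (9.81 − 1)/(9.81 + 1) = 8.81/10.8

|Γ| ≈ 0.815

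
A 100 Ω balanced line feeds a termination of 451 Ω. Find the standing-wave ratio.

VSWR ≈ 4.51

Γ = (451 − 100)/(451 + 100) = 0.637
VSWR = (1 + 0.637)/(1 − 0.637)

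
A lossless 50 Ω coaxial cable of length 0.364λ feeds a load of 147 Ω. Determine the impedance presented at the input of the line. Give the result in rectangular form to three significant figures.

βl = 2π × 0.364 = 131°
tan(βl) = tan(131°) = -1.15
Z_in = Z_0·(Z_L + jZ_0·tanβl)/(Z_0 + jZ_L·tanβl)
     = 50·(147 − j57.4)/(50 − j169)

Z_in ≈ 27.5 + j35.4 Ω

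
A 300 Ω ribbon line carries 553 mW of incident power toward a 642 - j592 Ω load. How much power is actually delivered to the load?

|Γ| = |(342 − j592)/(942 − j592)| = 0.615
|Γ|² = 0.378
P_refl = |Γ|²·P_inc = 209 mW, P_del = (1 − |Γ|²)·P_inc = 344 mW

P_delivered ≈ 344 mW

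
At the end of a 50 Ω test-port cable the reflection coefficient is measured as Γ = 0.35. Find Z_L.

Z_L ≈ 104 Ω

Z_L = Z_0·(1 + Γ)/(1 − Γ) = 50·(1.35)/(0.65)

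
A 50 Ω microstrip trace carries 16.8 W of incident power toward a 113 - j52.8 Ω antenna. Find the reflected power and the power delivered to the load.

P_reflected ≈ 3.87 W; P_delivered ≈ 12.9 W

|Γ| = |(63 − j52.8)/(163 − j52.8)| = 0.48
|Γ|² = 0.23
P_refl = |Γ|²·P_inc = 3.87 W, P_del = (1 − |Γ|²)·P_inc = 12.9 W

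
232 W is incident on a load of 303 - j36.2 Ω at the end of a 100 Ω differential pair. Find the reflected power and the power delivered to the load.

|Γ| = |(203 − j36.2)/(403 − j36.2)| = 0.51
|Γ|² = 0.26
P_refl = |Γ|²·P_inc = 60.3 W, P_del = (1 − |Γ|²)·P_inc = 172 W

P_reflected ≈ 60.3 W; P_delivered ≈ 172 W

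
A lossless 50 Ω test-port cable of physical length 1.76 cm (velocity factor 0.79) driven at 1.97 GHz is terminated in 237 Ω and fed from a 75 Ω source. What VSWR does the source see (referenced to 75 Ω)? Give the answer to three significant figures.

λ = v/f = 0.79·c / 1.97 GHz = 0.12 m
βl = 2π·l/λ = 2π × 0.146 = 52.7°
tan(βl) = 1.31
Z_in = Z_0·(Z_L + jZ_0·tanβl)/(Z_0 + jZ_L·tanβl) = 16.3 − j35.5 Ω
Γ_s = (Z_in − Z_s)/(Z_in + Z_s) = (-58.7 − j35.5)/(91.3 − j35.5), |Γ_s| = 0.701
VSWR = (1 + |Γ_s|)/(1 − |Γ_s|)

VSWR ≈ 5.69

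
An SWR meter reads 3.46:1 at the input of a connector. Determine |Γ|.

|Γ| = (S − 1)/(S + 1) = (3.46 − 1)/(3.46 + 1) = 2.46/4.46

|Γ| ≈ 0.552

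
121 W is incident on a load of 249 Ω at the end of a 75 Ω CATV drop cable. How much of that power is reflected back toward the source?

Γ = (249 − 75)/(249 + 75) = 0.537
|Γ|² = 0.288
P_refl = |Γ|²·P_inc = 34.9 W, P_del = (1 − |Γ|²)·P_inc = 86.1 W

P_reflected ≈ 34.9 W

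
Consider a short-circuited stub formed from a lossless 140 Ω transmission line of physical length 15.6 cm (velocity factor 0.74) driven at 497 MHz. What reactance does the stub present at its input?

λ = v/f = 0.74·c / 497 MHz = 0.447 m
βl = 2π·l/λ = 2π × 0.349 = 126°
tan(βl) = -1.39
For a short-circuited stub, Z_in = jZ_0·tan(βl)

X_in ≈ -195 Ω (capacitive)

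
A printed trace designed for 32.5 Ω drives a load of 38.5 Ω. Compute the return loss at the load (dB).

Γ = (38.5 − 32.5)/(38.5 + 32.5) = 0.0845
RL = −20·log₁₀|Γ| = −20·log₁₀(0.0845)

RL ≈ 21.5 dB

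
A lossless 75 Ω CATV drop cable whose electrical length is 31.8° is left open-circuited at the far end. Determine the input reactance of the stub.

X_in ≈ -121 Ω (capacitive)

tan(βl) = 0.62
For an open-circuited stub, Z_in = −jZ_0·cot(βl) = −jZ_0/tan(βl)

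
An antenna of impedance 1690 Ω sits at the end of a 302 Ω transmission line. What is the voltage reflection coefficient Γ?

Γ = (Z_L − Z_0)/(Z_L + Z_0) = (1690 − 302)/(1690 + 302) = 1388/1992

Γ = 0.697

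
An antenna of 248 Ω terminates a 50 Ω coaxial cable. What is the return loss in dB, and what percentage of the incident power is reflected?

Γ = (248 − 50)/(248 + 50) = 0.664
RL = −20·log₁₀(0.664) = 3.55 dB
P_refl/P_inc = |Γ|² = 0.441

RL ≈ 3.55 dB; 44.1% of incident power reflected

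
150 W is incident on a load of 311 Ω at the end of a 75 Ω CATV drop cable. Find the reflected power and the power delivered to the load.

P_reflected ≈ 56.1 W; P_delivered ≈ 93.9 W

Γ = (311 − 75)/(311 + 75) = 0.611
|Γ|² = 0.374
P_refl = |Γ|²·P_inc = 56.1 W, P_del = (1 − |Γ|²)·P_inc = 93.9 W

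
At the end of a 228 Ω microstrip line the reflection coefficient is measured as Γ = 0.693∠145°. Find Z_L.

Z_L ≈ 45.3 + j69.3 Ω

Z_L = Z_0·(1 + Γ)/(1 − Γ) = 228·(0.432 + j0.397)/(1.57 − j0.397)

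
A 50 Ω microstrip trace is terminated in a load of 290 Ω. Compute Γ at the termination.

Γ = 0.706

Γ = (Z_L − Z_0)/(Z_L + Z_0) = (290 − 50)/(290 + 50) = 240/340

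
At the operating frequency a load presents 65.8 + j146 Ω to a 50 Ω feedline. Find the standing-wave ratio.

Γ = (Z_L − Z_0)/(Z_L + Z_0) = (15.8 + j146)/(115.8 + j146)
|Γ| = 147/186 = 0.788
VSWR = (1 + |Γ|)/(1 − |Γ|) = 1.79/0.212

VSWR ≈ 8.44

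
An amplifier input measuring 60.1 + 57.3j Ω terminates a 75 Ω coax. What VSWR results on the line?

VSWR ≈ 2.35

Γ = (Z_L − Z_0)/(Z_L + Z_0) = (-14.9 + j57.3)/(135.1 + j57.3)
|Γ| = 59.2/147 = 0.403
VSWR = (1 + |Γ|)/(1 − |Γ|) = 1.4/0.597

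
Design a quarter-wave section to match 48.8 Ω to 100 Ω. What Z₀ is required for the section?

Z_qwt = √(Z_0·R_L) = √(100 × 48.8) = √4880

Z_qwt ≈ 69.9 Ω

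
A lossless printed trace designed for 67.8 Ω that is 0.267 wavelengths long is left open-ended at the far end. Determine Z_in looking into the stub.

βl = 2π × 0.267 = 96.1°
tan(βl) = -9.33
For an open-ended stub, Z_in = −jZ_0·cot(βl) = −jZ_0/tan(βl)

Z_in ≈ +j7.27 Ω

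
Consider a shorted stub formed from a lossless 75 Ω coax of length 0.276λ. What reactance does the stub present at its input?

X_in ≈ -455 Ω (capacitive)

βl = 2π × 0.276 = 99.4°
tan(βl) = -6.07
For a shorted stub, Z_in = jZ_0·tan(βl)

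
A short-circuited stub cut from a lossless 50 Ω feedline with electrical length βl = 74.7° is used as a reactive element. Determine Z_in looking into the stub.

tan(βl) = 3.66
For a short-circuited stub, Z_in = jZ_0·tan(βl)

Z_in ≈ +j183 Ω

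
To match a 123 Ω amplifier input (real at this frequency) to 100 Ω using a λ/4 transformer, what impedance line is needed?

Z_qwt ≈ 111 Ω

Z_qwt = √(Z_0·R_L) = √(100 × 123) = √12300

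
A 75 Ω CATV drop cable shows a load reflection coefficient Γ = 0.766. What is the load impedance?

Z_L ≈ 566 Ω

Z_L = Z_0·(1 + Γ)/(1 − Γ) = 75·(1.77)/(0.234)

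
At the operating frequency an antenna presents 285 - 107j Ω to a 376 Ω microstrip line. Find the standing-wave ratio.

VSWR ≈ 1.53

Γ = (Z_L − Z_0)/(Z_L + Z_0) = (-91 − j107)/(661 − j107)
|Γ| = 140/670 = 0.21
VSWR = (1 + |Γ|)/(1 − |Γ|) = 1.21/0.79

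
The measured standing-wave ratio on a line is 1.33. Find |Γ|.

|Γ| ≈ 0.142

|Γ| = (S − 1)/(S + 1) = (1.33 − 1)/(1.33 + 1) = 0.33/2.33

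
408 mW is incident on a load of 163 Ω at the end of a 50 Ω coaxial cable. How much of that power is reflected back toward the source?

Γ = (163 − 50)/(163 + 50) = 0.531
|Γ|² = 0.281
P_refl = |Γ|²·P_inc = 115 mW, P_del = (1 − |Γ|²)·P_inc = 293 mW

P_reflected ≈ 115 mW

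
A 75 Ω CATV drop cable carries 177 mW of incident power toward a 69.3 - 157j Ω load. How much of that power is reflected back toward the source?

P_reflected ≈ 96.1 mW

|Γ| = |(-5.7 − j157)/(144.3 − j157)| = 0.737
|Γ|² = 0.543
P_refl = |Γ|²·P_inc = 96.1 mW, P_del = (1 − |Γ|²)·P_inc = 80.9 mW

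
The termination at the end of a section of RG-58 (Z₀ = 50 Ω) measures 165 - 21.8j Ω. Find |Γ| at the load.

Γ = (Z_L − Z_0)/(Z_L + Z_0) = (115 − j21.8)/(215 − j21.8)
|Γ| = 117/216

|Γ| ≈ 0.542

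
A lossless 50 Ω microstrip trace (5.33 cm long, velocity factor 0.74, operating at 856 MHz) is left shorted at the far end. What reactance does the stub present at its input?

λ = v/f = 0.74·c / 856 MHz = 0.259 m
βl = 2π·l/λ = 2π × 0.206 = 74°
tan(βl) = 3.48
For a shorted stub, Z_in = jZ_0·tan(βl)

X_in ≈ 174 Ω (inductive)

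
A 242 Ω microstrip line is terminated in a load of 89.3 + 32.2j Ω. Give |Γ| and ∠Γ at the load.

Γ = (Z_L − Z_0)/(Z_L + Z_0) = (-152.7 + j32.2)/(331.3 + j32.2)
|Γ| = 156/333 = 0.469

Γ ≈ 0.469 ∠ 163°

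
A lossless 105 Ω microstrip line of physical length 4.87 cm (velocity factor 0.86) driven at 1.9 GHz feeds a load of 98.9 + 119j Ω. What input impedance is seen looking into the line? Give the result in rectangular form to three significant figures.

λ = v/f = 0.86·c / 1.9 GHz = 0.136 m
βl = 2π·l/λ = 2π × 0.359 = 129°
tan(βl) = tan(129°) = -1.23
Z_in = Z_0·(Z_L + jZ_0·tanβl)/(Z_0 + jZ_L·tanβl)
     = 105·(98.9 − j10.1)/(251 − j122)

Z_in ≈ 35.1 + j12.8 Ω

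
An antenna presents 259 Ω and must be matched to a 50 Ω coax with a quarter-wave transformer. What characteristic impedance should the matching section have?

Z_qwt ≈ 114 Ω

Z_qwt = √(Z_0·R_L) = √(50 × 259) = √12950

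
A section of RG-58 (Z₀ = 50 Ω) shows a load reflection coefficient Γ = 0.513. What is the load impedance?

Z_L = Z_0·(1 + Γ)/(1 − Γ) = 50·(1.51)/(0.487)

Z_L ≈ 155 Ω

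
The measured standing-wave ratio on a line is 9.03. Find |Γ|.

|Γ| = (S − 1)/(S + 1) = (9.03 − 1)/(9.03 + 1) = 8.03/10

|Γ| ≈ 0.801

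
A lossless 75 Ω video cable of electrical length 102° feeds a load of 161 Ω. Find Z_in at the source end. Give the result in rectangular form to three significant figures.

Z_in ≈ 36.2 + j12.4 Ω

tan(βl) = tan(102°) = -4.7
Z_in = Z_0·(Z_L + jZ_0·tanβl)/(Z_0 + jZ_L·tanβl)
     = 75·(161 − j353)/(75 − j757)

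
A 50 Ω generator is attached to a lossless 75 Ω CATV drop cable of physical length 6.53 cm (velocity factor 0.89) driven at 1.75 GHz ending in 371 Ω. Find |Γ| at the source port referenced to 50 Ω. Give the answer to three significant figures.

|Γ| ≈ 0.739

λ = v/f = 0.89·c / 1.75 GHz = 0.153 m
βl = 2π·l/λ = 2π × 0.428 = 154°
tan(βl) = -0.486
Z_in = Z_0·(Z_L + jZ_0·tanβl)/(Z_0 + jZ_L·tanβl) = 67.6 + j126 Ω
Γ_s = (Z_in − Z_s)/(Z_in + Z_s) = (17.6 + j126)/(118 + j126), |Γ_s| = 0.739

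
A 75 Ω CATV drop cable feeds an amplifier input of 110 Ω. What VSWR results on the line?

VSWR ≈ 1.47

Γ = (110 − 75)/(110 + 75) = 0.189
VSWR = (1 + 0.189)/(1 − 0.189)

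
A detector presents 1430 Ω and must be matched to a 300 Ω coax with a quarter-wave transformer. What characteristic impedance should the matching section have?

Z_qwt ≈ 655 Ω

Z_qwt = √(Z_0·R_L) = √(300 × 1430) = √429000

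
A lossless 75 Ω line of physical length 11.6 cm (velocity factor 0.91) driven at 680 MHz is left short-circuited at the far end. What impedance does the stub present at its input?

λ = v/f = 0.91·c / 680 MHz = 0.401 m
βl = 2π·l/λ = 2π × 0.289 = 104°
tan(βl) = -4.01
For a short-circuited stub, Z_in = jZ_0·tan(βl)

Z_in ≈ −j300 Ω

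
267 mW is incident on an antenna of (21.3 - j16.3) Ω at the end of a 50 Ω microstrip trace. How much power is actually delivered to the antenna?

|Γ| = |(-28.7 − j16.3)/(71.3 − j16.3)| = 0.451
|Γ|² = 0.204
P_refl = |Γ|²·P_inc = 54.4 mW, P_del = (1 − |Γ|²)·P_inc = 213 mW

P_delivered ≈ 213 mW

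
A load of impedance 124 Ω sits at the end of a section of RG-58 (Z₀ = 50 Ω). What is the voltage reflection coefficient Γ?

Γ = 0.425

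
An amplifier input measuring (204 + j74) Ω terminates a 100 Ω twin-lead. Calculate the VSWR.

VSWR ≈ 2.38

Γ = (Z_L − Z_0)/(Z_L + Z_0) = (104 + j74)/(304 + j74)
|Γ| = 128/313 = 0.408
VSWR = (1 + |Γ|)/(1 − |Γ|) = 1.41/0.592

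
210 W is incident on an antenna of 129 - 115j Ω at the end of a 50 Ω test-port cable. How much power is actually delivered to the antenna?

|Γ| = |(79 − j115)/(179 − j115)| = 0.656
|Γ|² = 0.43
P_refl = |Γ|²·P_inc = 90.3 W, P_del = (1 − |Γ|²)·P_inc = 120 W

P_delivered ≈ 120 W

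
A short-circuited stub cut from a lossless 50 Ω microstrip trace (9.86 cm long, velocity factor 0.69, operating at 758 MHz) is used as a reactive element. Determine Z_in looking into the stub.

Z_in ≈ −j59.6 Ω

λ = v/f = 0.69·c / 758 MHz = 0.273 m
βl = 2π·l/λ = 2π × 0.361 = 130°
tan(βl) = -1.19
For a short-circuited stub, Z_in = jZ_0·tan(βl)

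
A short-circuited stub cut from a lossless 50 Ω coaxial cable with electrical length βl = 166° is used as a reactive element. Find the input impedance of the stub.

tan(βl) = -0.249
For a short-circuited stub, Z_in = jZ_0·tan(βl)

Z_in ≈ −j12.5 Ω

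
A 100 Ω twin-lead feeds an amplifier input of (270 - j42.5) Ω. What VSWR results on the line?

Γ = (Z_L − Z_0)/(Z_L + Z_0) = (170 − j42.5)/(370 − j42.5)
|Γ| = 175/372 = 0.471
VSWR = (1 + |Γ|)/(1 − |Γ|) = 1.47/0.529

VSWR ≈ 2.78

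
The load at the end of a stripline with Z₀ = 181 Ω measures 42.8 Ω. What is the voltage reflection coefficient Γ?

Γ = (Z_L − Z_0)/(Z_L + Z_0) = (42.8 − 181)/(42.8 + 181) = -138.2/223.8

Γ = -0.618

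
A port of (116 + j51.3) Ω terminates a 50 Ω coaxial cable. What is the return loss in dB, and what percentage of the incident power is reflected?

Γ = (66 + j51.3)/(166 + j51.3), |Γ| = 0.481
RL = −20·log₁₀(0.481) = 6.35 dB
P_refl/P_inc = |Γ|² = 0.231

RL ≈ 6.35 dB; 23.1% of incident power reflected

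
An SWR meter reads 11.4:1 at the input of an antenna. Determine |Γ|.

|Γ| ≈ 0.839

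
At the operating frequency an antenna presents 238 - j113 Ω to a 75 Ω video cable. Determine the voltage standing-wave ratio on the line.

VSWR ≈ 3.95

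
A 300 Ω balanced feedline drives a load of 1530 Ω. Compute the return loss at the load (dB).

RL ≈ 3.45 dB

Γ = (1530 − 300)/(1530 + 300) = 0.672
RL = −20·log₁₀|Γ| = −20·log₁₀(0.672)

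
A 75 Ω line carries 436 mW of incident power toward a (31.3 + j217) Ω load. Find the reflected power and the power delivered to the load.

|Γ| = |(-43.7 + j217)/(106.3 + j217)| = 0.916
|Γ|² = 0.839
P_refl = |Γ|²·P_inc = 366 mW, P_del = (1 − |Γ|²)·P_inc = 70.1 mW

P_reflected ≈ 366 mW; P_delivered ≈ 70.1 mW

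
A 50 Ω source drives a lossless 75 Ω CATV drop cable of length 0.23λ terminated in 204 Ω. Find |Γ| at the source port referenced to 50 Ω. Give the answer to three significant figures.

βl = 2π × 0.23 = 82.8°
tan(βl) = 7.92
Z_in = Z_0·(Z_L + jZ_0·tanβl)/(Z_0 + jZ_L·tanβl) = 28 − j8.18 Ω
Γ_s = (Z_in − Z_s)/(Z_in + Z_s) = (-22 − j8.18)/(78 − j8.18), |Γ_s| = 0.3

|Γ| ≈ 0.3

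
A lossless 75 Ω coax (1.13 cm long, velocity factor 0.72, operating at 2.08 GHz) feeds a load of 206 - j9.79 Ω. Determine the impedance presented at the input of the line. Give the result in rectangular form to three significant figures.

Z_in ≈ 55 − j64.9 Ω

λ = v/f = 0.72·c / 2.08 GHz = 0.104 m
βl = 2π·l/λ = 2π × 0.109 = 39.2°
tan(βl) = tan(39.2°) = 0.815
Z_in = Z_0·(Z_L + jZ_0·tanβl)/(Z_0 + jZ_L·tanβl)
     = 75·(206 + j51.3)/(83 + j168)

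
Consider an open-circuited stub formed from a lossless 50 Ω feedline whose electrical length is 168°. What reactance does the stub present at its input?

tan(βl) = -0.213
For an open-circuited stub, Z_in = −jZ_0·cot(βl) = −jZ_0/tan(βl)

X_in ≈ 235 Ω (inductive)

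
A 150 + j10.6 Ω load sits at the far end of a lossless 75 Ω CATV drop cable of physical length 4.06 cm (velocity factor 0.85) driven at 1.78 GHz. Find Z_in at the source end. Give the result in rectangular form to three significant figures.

λ = v/f = 0.85·c / 1.78 GHz = 0.143 m
βl = 2π·l/λ = 2π × 0.283 = 102°
tan(βl) = tan(102°) = -4.69
Z_in = Z_0·(Z_L + jZ_0·tanβl)/(Z_0 + jZ_L·tanβl)
     = 75·(150 − j341)/(125 − j704)

Z_in ≈ 38 + j9.24 Ω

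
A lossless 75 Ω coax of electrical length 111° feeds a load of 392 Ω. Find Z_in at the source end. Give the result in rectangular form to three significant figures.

Z_in ≈ 16.4 + j27.6 Ω

tan(βl) = tan(111°) = -2.61
Z_in = Z_0·(Z_L + jZ_0·tanβl)/(Z_0 + jZ_L·tanβl)
     = 75·(392 − j195)/(75 − j1020)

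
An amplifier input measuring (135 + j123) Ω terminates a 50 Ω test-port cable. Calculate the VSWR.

VSWR ≈ 5.12

Γ = (Z_L − Z_0)/(Z_L + Z_0) = (85 + j123)/(185 + j123)
|Γ| = 150/222 = 0.673
VSWR = (1 + |Γ|)/(1 − |Γ|) = 1.67/0.327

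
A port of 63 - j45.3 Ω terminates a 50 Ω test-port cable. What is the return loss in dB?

Γ = (13 − j45.3)/(113 − j45.3), |Γ| = 0.387
RL = −20·log₁₀|Γ| = −20·log₁₀(0.387)

RL ≈ 8.24 dB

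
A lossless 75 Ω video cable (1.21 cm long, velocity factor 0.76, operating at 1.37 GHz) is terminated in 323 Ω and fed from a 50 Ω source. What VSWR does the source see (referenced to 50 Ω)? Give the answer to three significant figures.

λ = v/f = 0.76·c / 1.37 GHz = 0.166 m
βl = 2π·l/λ = 2π × 0.0727 = 26.2°
tan(βl) = 0.492
Z_in = Z_0·(Z_L + jZ_0·tanβl)/(Z_0 + jZ_L·tanβl) = 73.2 − j118 Ω
Γ_s = (Z_in − Z_s)/(Z_in + Z_s) = (23.2 − j118)/(123 − j118), |Γ_s| = 0.705
VSWR = (1 + |Γ_s|)/(1 − |Γ_s|)

VSWR ≈ 5.78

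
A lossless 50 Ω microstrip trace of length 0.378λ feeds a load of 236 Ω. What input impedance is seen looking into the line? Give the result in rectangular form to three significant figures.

βl = 2π × 0.378 = 136°
tan(βl) = tan(136°) = -0.963
Z_in = Z_0·(Z_L + jZ_0·tanβl)/(Z_0 + jZ_L·tanβl)
     = 50·(236 − j48.1)/(50 − j227)

Z_in ≈ 21 + j47.3 Ω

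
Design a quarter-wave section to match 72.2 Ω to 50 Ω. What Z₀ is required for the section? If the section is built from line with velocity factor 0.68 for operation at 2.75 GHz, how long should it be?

Z_qwt ≈ 60.1 Ω; length ≈ 1.85 cm

Z_qwt = √(Z_0·R_L) = √(50 × 72.2) = √3610
λ = 0.68·c/f = 0.0742 m, so l = λ/4 = 0.0185 m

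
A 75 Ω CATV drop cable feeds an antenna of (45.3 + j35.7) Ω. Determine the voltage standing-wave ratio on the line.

VSWR ≈ 2.17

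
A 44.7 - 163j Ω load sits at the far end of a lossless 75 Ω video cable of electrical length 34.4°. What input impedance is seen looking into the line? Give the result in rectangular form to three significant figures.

Z_in ≈ 10.3 − j46.6 Ω

tan(βl) = tan(34.4°) = 0.685
Z_in = Z_0·(Z_L + jZ_0·tanβl)/(Z_0 + jZ_L·tanβl)
     = 75·(44.7 − j112)/(187 + j30.6)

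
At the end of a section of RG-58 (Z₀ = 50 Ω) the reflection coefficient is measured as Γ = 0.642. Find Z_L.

Z_L = Z_0·(1 + Γ)/(1 − Γ) = 50·(1.64)/(0.358)

Z_L ≈ 229 Ω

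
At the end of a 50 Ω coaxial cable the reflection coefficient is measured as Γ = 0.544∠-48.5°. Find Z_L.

Z_L = Z_0·(1 + Γ)/(1 − Γ) = 50·(1.36 − j0.407)/(0.64 + j0.407)

Z_L ≈ 61.2 − j70.9 Ω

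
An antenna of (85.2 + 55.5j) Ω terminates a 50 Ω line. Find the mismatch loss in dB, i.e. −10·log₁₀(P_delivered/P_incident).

Γ = (35.2 + j55.5)/(135.2 + j55.5), |Γ| = 0.45
|Γ|² = 0.202, so P_del/P_inc = 1 − |Γ|² = 0.798
ML = −10·log₁₀(1 − |Γ|²)

mismatch loss ≈ 0.981 dB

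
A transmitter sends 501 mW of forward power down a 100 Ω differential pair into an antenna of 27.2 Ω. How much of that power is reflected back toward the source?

Γ = (27.2 − 100)/(27.2 + 100) = -0.572
|Γ|² = 0.328
P_refl = |Γ|²·P_inc = 164 mW, P_del = (1 − |Γ|²)·P_inc = 337 mW

P_reflected ≈ 164 mW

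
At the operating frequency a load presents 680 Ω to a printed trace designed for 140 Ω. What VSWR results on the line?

VSWR ≈ 4.86

Γ = (680 − 140)/(680 + 140) = 0.659
VSWR = (1 + 0.659)/(1 − 0.659)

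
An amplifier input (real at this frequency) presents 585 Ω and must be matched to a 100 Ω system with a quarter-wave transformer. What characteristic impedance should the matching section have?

Z_qwt = √(Z_0·R_L) = √(100 × 585) = √58500

Z_qwt ≈ 242 Ω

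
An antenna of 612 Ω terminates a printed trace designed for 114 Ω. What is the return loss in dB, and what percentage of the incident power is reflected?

RL ≈ 3.27 dB; 47.1% of incident power reflected

Γ = (612 − 114)/(612 + 114) = 0.686
RL = −20·log₁₀(0.686) = 3.27 dB
P_refl/P_inc = |Γ|² = 0.471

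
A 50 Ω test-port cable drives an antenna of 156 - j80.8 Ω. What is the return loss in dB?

RL ≈ 4.4 dB

Γ = (106 − j80.8)/(206 − j80.8), |Γ| = 0.602
RL = −20·log₁₀|Γ| = −20·log₁₀(0.602)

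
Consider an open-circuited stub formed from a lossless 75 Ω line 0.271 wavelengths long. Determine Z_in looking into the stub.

Z_in ≈ +j9.95 Ω

βl = 2π × 0.271 = 97.6°
tan(βl) = -7.53
For an open-circuited stub, Z_in = −jZ_0·cot(βl) = −jZ_0/tan(βl)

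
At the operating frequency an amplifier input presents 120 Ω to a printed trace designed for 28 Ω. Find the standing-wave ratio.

Γ = (120 − 28)/(120 + 28) = 0.622
VSWR = (1 + 0.622)/(1 − 0.622)

VSWR ≈ 4.29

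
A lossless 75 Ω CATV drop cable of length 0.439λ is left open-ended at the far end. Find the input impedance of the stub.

βl = 2π × 0.439 = 158°
tan(βl) = -0.403
For an open-ended stub, Z_in = −jZ_0·cot(βl) = −jZ_0/tan(βl)

Z_in ≈ +j186 Ω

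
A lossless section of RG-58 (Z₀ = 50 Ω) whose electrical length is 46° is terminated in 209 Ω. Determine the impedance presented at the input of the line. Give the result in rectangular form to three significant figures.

Z_in ≈ 21.9 − j43.2 Ω

tan(βl) = tan(46°) = 1.04
Z_in = Z_0·(Z_L + jZ_0·tanβl)/(Z_0 + jZ_L·tanβl)
     = 50·(209 + j51.8)/(50 + j216)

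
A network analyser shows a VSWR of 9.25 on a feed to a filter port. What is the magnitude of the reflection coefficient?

|Γ| ≈ 0.805

|Γ| = (S − 1)/(S + 1) = (9.25 − 1)/(9.25 + 1) = 8.25/10.2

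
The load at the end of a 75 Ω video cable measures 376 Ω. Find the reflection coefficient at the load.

Γ = (Z_L − Z_0)/(Z_L + Z_0) = (376 − 75)/(376 + 75) = 301/451

Γ = 0.667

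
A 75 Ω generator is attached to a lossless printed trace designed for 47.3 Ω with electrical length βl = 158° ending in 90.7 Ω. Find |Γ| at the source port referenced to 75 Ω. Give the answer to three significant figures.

|Γ| ≈ 0.23

tan(βl) = -0.404
Z_in = Z_0·(Z_L + jZ_0·tanβl)/(Z_0 + jZ_L·tanβl) = 65.9 + j32 Ω
Γ_s = (Z_in − Z_s)/(Z_in + Z_s) = (-9.07 + j32)/(141 + j32), |Γ_s| = 0.23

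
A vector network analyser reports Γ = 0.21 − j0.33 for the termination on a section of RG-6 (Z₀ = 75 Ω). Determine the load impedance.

Z_L ≈ 86.7 − j67.5 Ω

Z_L = Z_0·(1 + Γ)/(1 − Γ) = 75·(1.21 − j0.33)/(0.79 + j0.33)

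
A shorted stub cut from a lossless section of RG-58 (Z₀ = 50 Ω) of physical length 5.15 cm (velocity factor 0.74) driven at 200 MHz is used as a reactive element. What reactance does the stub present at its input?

X_in ≈ 15 Ω (inductive)

λ = v/f = 0.74·c / 200 MHz = 1.11 m
βl = 2π·l/λ = 2π × 0.0464 = 16.7°
tan(βl) = 0.3
For a shorted stub, Z_in = jZ_0·tan(βl)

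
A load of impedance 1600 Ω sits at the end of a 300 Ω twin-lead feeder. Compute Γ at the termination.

Γ = (Z_L − Z_0)/(Z_L + Z_0) = (1600 − 300)/(1600 + 300) = 1300/1900

Γ = 0.684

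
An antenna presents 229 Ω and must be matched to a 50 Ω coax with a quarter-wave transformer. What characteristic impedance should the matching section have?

Z_qwt = √(Z_0·R_L) = √(50 × 229) = √11450

Z_qwt ≈ 107 Ω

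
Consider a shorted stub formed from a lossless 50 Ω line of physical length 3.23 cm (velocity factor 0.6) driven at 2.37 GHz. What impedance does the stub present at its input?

λ = v/f = 0.6·c / 2.37 GHz = 0.0759 m
βl = 2π·l/λ = 2π × 0.425 = 153°
tan(βl) = -0.507
For a shorted stub, Z_in = jZ_0·tan(βl)

Z_in ≈ −j25.4 Ω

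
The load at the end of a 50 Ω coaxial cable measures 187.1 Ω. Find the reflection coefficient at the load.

Γ = (Z_L − Z_0)/(Z_L + Z_0) = (187.1 − 50)/(187.1 + 50) = 137.1/237.1

Γ = 0.578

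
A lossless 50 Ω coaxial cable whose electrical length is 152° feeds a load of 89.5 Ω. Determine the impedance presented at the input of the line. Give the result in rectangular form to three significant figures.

Z_in ≈ 60.2 + j30.7 Ω

tan(βl) = tan(152°) = -0.532
Z_in = Z_0·(Z_L + jZ_0·tanβl)/(Z_0 + jZ_L·tanβl)
     = 50·(89.5 − j26.6)/(50 − j47.6)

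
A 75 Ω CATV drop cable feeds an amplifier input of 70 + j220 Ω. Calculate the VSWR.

VSWR ≈ 11.1

Γ = (Z_L − Z_0)/(Z_L + Z_0) = (-5 + j220)/(145 + j220)
|Γ| = 220/263 = 0.835
VSWR = (1 + |Γ|)/(1 − |Γ|) = 1.84/0.165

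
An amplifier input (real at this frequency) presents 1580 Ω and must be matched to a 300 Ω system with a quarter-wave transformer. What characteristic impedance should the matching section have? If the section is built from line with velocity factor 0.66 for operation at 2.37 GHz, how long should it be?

Z_qwt ≈ 688 Ω; length ≈ 2.09 cm

Z_qwt = √(Z_0·R_L) = √(300 × 1580) = √474000
λ = 0.66·c/f = 0.0835 m, so l = λ/4 = 0.0209 m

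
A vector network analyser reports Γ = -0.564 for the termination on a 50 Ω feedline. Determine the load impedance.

Z_L = Z_0·(1 + Γ)/(1 − Γ) = 50·(0.436)/(1.56)

Z_L ≈ 13.9 Ω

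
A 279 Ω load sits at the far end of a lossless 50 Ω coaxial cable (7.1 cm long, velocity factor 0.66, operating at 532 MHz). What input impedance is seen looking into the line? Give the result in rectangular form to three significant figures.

Z_in ≈ 10.3 − j18.8 Ω

λ = v/f = 0.66·c / 532 MHz = 0.372 m
βl = 2π·l/λ = 2π × 0.191 = 68.7°
tan(βl) = tan(68.7°) = 2.56
Z_in = Z_0·(Z_L + jZ_0·tanβl)/(Z_0 + jZ_L·tanβl)
     = 50·(279 + j128)/(50 + j715)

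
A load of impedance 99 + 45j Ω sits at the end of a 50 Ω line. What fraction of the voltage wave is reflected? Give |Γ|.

Γ = (Z_L − Z_0)/(Z_L + Z_0) = (49 + j45)/(149 + j45)
|Γ| = 66.5/156

|Γ| ≈ 0.427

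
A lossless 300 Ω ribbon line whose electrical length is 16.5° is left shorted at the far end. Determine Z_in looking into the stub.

Z_in ≈ +j88.9 Ω

tan(βl) = 0.296
For a shorted stub, Z_in = jZ_0·tan(βl)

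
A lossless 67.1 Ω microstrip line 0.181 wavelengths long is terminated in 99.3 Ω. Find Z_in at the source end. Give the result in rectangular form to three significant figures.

Z_in ≈ 50.2 − j15.4 Ω

βl = 2π × 0.181 = 65.2°
tan(βl) = tan(65.2°) = 2.16
Z_in = Z_0·(Z_L + jZ_0·tanβl)/(Z_0 + jZ_L·tanβl)
     = 67.1·(99.3 + j145)/(67.1 + j215)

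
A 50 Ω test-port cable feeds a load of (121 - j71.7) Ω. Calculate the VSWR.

Γ = (Z_L − Z_0)/(Z_L + Z_0) = (71 − j71.7)/(171 − j71.7)
|Γ| = 101/185 = 0.544
VSWR = (1 + |Γ|)/(1 − |Γ|) = 1.54/0.456

VSWR ≈ 3.39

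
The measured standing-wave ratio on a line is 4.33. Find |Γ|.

|Γ| = (S − 1)/(S + 1) = (4.33 − 1)/(4.33 + 1) = 3.33/5.33

|Γ| ≈ 0.625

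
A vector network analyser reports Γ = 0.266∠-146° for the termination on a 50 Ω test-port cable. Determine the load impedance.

Z_L ≈ 30.7 − j9.84 Ω

Z_L = Z_0·(1 + Γ)/(1 − Γ) = 50·(0.779 − j0.149)/(1.22 + j0.149)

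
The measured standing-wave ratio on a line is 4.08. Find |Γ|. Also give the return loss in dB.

|Γ| = (S − 1)/(S + 1) = (4.08 − 1)/(4.08 + 1) = 3.08/5.08
RL = −20·log₁₀|Γ| = −20·log₁₀(0.606)

|Γ| ≈ 0.606; return loss ≈ 4.35 dB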